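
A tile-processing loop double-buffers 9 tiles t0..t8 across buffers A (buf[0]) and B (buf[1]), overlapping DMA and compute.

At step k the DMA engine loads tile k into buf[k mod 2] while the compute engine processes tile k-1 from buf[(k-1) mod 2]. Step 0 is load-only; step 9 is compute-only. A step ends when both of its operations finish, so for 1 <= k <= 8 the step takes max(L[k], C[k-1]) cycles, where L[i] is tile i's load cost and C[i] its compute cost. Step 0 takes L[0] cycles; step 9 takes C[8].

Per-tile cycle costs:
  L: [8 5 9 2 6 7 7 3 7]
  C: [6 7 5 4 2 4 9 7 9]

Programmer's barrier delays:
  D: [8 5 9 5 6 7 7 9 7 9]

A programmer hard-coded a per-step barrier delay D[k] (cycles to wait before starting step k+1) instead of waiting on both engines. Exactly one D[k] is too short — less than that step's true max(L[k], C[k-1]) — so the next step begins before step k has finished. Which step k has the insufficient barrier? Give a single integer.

step 0: need L[0]=8 = 8; D[0]=8 ok
step 1: need max(L[1]=5,C[0]=6) = 6; D[1]=5 SHORT
step 2: need max(L[2]=9,C[1]=7) = 9; D[2]=9 ok
step 3: need max(L[3]=2,C[2]=5) = 5; D[3]=5 ok
step 4: need max(L[4]=6,C[3]=4) = 6; D[4]=6 ok
step 5: need max(L[5]=7,C[4]=2) = 7; D[5]=7 ok
step 6: need max(L[6]=7,C[5]=4) = 7; D[6]=7 ok
step 7: need max(L[7]=3,C[6]=9) = 9; D[7]=9 ok
step 8: need max(L[8]=7,C[7]=7) = 7; D[8]=7 ok
step 9: need C[8]=9 = 9; D[9]=9 ok

hazard at step 1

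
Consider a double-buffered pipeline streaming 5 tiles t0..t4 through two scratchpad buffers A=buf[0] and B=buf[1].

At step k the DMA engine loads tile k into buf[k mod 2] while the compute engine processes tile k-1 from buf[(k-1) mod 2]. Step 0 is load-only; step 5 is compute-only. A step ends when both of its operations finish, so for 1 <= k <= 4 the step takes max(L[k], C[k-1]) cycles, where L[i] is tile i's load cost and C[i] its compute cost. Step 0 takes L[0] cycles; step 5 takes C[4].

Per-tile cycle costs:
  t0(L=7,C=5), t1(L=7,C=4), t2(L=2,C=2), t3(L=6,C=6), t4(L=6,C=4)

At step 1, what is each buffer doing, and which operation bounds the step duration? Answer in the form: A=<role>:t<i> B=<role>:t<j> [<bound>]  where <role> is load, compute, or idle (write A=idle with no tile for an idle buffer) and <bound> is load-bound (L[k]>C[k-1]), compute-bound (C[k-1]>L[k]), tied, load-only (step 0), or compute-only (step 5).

step 1: A=compute:t0 B=load:t1 [load-bound]

k=0 load=t0/7c comp=- wait=7 total=7
k=1 load=t1/7c comp=t0/5c wait=7 total=14
k=2 load=t2/2c comp=t1/4c wait=4 total=18
k=3 load=t3/6c comp=t2/2c wait=6 total=24
k=4 load=t4/6c comp=t3/6c wait=6 total=30
k=5 load=- comp=t4/4c wait=4 total=34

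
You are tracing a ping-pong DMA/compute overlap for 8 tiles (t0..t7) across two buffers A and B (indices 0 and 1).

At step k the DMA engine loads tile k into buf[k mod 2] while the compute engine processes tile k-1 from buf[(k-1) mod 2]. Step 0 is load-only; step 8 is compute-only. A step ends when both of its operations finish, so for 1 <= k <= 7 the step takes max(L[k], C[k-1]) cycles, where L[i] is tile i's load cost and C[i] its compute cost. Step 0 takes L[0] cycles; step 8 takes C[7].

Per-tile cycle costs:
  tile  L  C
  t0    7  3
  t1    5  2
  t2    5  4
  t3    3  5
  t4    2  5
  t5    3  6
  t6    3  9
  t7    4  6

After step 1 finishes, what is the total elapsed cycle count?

end_cycle[1] = 12

  0. 7=7c; end=7; A:t0 B:-
  1. max(5,3)=5c; end=12; A:t0 B:t1
  2. max(5,2)=5c; end=17; A:t2 B:t1
  3. max(3,4)=4c; end=21; A:t2 B:t3
  4. max(2,5)=5c; end=26; A:t4 B:t3
  5. max(3,5)=5c; end=31; A:t4 B:t5
  6. max(3,6)=6c; end=37; A:t6 B:t5
  7. max(4,9)=9c; end=46; A:t6 B:t7
  8. 6=6c; end=52; A:t6 B:t7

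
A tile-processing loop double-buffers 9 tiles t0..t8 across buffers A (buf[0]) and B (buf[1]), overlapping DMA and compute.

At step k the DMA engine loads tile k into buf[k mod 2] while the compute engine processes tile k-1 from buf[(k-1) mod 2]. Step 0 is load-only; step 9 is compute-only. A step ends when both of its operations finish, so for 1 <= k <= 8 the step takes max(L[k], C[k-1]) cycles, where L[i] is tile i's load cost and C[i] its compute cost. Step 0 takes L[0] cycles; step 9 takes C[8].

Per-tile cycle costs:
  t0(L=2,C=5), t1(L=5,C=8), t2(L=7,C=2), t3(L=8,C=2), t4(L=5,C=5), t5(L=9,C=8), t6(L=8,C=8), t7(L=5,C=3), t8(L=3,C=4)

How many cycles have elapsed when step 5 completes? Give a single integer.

end_cycle[5] = 37

  0. 2=2c; end=2; A:t0 B:-
  1. max(5,5)=5c; end=7; A:t0 B:t1
  2. max(7,8)=8c; end=15; A:t2 B:t1
  3. max(8,2)=8c; end=23; A:t2 B:t3
  4. max(5,2)=5c; end=28; A:t4 B:t3
  5. max(9,5)=9c; end=37; A:t4 B:t5
  6. max(8,8)=8c; end=45; A:t6 B:t5
  7. max(5,8)=8c; end=53; A:t6 B:t7
  8. max(3,3)=3c; end=56; A:t8 B:t7
  9. 4=4c; end=60; A:t8 B:t7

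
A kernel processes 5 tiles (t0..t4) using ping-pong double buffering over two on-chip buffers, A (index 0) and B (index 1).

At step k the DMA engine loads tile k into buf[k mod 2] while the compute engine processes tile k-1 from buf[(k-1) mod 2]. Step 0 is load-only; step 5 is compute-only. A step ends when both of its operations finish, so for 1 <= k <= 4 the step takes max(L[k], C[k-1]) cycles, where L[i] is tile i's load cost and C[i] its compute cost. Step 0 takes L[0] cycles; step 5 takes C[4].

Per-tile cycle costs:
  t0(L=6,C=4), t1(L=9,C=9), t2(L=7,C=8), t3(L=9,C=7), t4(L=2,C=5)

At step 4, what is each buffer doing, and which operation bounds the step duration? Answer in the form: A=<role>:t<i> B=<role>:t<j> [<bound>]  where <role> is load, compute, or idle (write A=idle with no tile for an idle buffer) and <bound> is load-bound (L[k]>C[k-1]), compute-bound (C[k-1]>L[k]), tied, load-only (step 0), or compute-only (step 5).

  0. 6=6c; end=6; A:t0 B:-
  1. max(9,4)=9c; end=15; A:t0 B:t1
  2. max(7,9)=9c; end=24; A:t2 B:t1
  3. max(9,8)=9c; end=33; A:t2 B:t3
  4. max(2,7)=7c; end=40; A:t4 B:t3
  5. 5=5c; end=45; A:t4 B:t3

step 4: A=load:t4 B=compute:t3 [compute-bound]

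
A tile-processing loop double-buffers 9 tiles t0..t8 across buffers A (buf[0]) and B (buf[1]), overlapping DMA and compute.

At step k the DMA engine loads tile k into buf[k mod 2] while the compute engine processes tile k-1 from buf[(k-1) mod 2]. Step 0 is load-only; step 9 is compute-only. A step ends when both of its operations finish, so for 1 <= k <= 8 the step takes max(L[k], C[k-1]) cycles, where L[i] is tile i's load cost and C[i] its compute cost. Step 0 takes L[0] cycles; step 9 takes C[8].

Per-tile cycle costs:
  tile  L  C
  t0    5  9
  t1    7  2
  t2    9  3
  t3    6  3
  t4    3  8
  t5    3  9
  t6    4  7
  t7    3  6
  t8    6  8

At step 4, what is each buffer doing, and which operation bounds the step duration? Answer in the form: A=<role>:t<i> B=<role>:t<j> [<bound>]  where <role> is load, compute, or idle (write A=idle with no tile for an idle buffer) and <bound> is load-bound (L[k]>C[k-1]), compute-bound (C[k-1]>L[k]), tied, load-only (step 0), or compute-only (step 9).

  0. 5=5c; end=5; A:t0 B:-
  1. max(7,9)=9c; end=14; A:t0 B:t1
  2. max(9,2)=9c; end=23; A:t2 B:t1
  3. max(6,3)=6c; end=29; A:t2 B:t3
  4. max(3,3)=3c; end=32; A:t4 B:t3
  5. max(3,8)=8c; end=40; A:t4 B:t5
  6. max(4,9)=9c; end=49; A:t6 B:t5
  7. max(3,7)=7c; end=56; A:t6 B:t7
  8. max(6,6)=6c; end=62; A:t8 B:t7
  9. 8=8c; end=70; A:t8 B:t7

step 4: A=load:t4 B=compute:t3 [tied]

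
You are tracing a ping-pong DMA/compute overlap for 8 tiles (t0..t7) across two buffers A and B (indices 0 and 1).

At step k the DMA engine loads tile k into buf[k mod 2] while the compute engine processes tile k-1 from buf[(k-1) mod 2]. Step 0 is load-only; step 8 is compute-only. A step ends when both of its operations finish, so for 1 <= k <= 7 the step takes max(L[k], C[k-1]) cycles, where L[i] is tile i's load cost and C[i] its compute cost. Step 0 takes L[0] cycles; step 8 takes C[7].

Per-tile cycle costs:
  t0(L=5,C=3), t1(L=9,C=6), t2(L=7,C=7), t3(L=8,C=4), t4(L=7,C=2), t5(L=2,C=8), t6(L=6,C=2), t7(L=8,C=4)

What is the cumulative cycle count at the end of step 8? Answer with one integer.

end_cycle[8] = 58

  0. 5=5c; end=5; A:t0 B:-
  1. max(9,3)=9c; end=14; A:t0 B:t1
  2. max(7,6)=7c; end=21; A:t2 B:t1
  3. max(8,7)=8c; end=29; A:t2 B:t3
  4. max(7,4)=7c; end=36; A:t4 B:t3
  5. max(2,2)=2c; end=38; A:t4 B:t5
  6. max(6,8)=8c; end=46; A:t6 B:t5
  7. max(8,2)=8c; end=54; A:t6 B:t7
  8. 4=4c; end=58; A:t6 B:t7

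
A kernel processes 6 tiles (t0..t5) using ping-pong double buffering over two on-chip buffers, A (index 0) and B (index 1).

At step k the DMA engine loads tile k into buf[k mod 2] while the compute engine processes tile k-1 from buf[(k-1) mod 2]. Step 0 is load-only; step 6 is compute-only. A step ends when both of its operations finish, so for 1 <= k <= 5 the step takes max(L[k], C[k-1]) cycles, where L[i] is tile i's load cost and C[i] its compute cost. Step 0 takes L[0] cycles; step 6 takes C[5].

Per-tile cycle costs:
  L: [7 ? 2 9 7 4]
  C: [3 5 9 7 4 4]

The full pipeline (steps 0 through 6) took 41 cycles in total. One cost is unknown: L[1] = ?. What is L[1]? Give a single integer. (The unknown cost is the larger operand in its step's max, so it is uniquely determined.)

L[1] = 5

step 0 | dur = L[0]=7 = 7
step 1 | dur = max(L[1]=?, C[0]=3) = L[1]  (unknown; binding)
step 2 | dur = max(L[2]=2, C[1]=5) = 5
step 3 | dur = max(L[3]=9, C[2]=9) = 9
step 4 | dur = max(L[4]=7, C[3]=7) = 7
step 5 | dur = max(L[5]=4, C[4]=4) = 4
step 6 | dur = C[5]=4 = 4
sum of known step durations = 36
dur[1] = total - known = 41 - 36 = 5
L[1] is the binding max in step 1, so L[1] = dur[1] = 5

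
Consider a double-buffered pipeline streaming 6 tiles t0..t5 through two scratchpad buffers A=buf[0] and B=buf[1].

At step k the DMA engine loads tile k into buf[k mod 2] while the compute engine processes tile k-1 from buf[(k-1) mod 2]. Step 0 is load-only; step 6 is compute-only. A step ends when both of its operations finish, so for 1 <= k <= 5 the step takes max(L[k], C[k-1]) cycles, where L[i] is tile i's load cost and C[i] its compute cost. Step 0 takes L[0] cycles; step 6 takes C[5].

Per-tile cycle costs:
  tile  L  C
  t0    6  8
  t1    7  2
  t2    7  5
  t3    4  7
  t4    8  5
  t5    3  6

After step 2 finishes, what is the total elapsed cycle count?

end_cycle[2] = 21

k=0 load=t0/6c comp=- wait=6 total=6
k=1 load=t1/7c comp=t0/8c wait=8 total=14
k=2 load=t2/7c comp=t1/2c wait=7 total=21
k=3 load=t3/4c comp=t2/5c wait=5 total=26
k=4 load=t4/8c comp=t3/7c wait=8 total=34
k=5 load=t5/3c comp=t4/5c wait=5 total=39
k=6 load=- comp=t5/6c wait=6 total=45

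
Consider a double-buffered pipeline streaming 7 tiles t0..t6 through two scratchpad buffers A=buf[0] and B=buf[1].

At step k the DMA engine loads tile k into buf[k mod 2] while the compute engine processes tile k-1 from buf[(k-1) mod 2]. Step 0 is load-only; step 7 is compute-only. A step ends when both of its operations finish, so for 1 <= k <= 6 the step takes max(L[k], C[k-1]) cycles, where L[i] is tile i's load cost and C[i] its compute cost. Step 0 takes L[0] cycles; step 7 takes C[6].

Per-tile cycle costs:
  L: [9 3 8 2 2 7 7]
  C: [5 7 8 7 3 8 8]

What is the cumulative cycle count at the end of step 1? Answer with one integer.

end_cycle[1] = 14

  0. 9=9c; end=9; A:t0 B:-
  1. max(3,5)=5c; end=14; A:t0 B:t1
  2. max(8,7)=8c; end=22; A:t2 B:t1
  3. max(2,8)=8c; end=30; A:t2 B:t3
  4. max(2,7)=7c; end=37; A:t4 B:t3
  5. max(7,3)=7c; end=44; A:t4 B:t5
  6. max(7,8)=8c; end=52; A:t6 B:t5
  7. 8=8c; end=60; A:t6 B:t5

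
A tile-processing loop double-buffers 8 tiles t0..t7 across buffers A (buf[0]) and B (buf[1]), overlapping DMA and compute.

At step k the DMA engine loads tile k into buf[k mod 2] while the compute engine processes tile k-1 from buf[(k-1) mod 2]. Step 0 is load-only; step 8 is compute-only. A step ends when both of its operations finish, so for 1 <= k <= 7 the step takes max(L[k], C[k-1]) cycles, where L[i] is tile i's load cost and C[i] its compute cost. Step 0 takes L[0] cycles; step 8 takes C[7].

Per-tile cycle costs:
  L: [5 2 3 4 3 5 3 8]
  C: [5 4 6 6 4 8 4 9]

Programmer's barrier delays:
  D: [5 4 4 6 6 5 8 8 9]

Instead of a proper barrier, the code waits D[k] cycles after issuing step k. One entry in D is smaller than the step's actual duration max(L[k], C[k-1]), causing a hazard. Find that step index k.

hazard at step 1

step 0: need L[0]=5 = 5; D[0]=5 ok
step 1: need max(L[1]=2,C[0]=5) = 5; D[1]=4 SHORT
step 2: need max(L[2]=3,C[1]=4) = 4; D[2]=4 ok
step 3: need max(L[3]=4,C[2]=6) = 6; D[3]=6 ok
step 4: need max(L[4]=3,C[3]=6) = 6; D[4]=6 ok
step 5: need max(L[5]=5,C[4]=4) = 5; D[5]=5 ok
step 6: need max(L[6]=3,C[5]=8) = 8; D[6]=8 ok
step 7: need max(L[7]=8,C[6]=4) = 8; D[7]=8 ok
step 8: need C[7]=9 = 9; D[8]=9 ok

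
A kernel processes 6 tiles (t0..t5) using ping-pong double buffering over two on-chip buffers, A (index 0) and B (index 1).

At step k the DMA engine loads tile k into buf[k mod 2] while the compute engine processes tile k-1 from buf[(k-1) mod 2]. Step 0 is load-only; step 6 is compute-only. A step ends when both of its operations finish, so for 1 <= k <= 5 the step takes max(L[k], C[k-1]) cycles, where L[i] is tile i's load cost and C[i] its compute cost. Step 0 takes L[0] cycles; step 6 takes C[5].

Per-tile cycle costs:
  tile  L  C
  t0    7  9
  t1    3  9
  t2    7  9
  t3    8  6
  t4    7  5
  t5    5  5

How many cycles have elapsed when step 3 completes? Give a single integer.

step 0: L[0]=7 → dur=7, Σ=7 | A=load:t0 B=idle [load-only]
step 1: L[1]=3 C[0]=9 → dur=9, Σ=16 | A=compute:t0 B=load:t1 [compute-bound]
step 2: L[2]=7 C[1]=9 → dur=9, Σ=25 | A=load:t2 B=compute:t1 [compute-bound]
step 3: L[3]=8 C[2]=9 → dur=9, Σ=34 | A=compute:t2 B=load:t3 [compute-bound]
step 4: L[4]=7 C[3]=6 → dur=7, Σ=41 | A=load:t4 B=compute:t3 [load-bound]
step 5: L[5]=5 C[4]=5 → dur=5, Σ=46 | A=compute:t4 B=load:t5 [tied]
step 6: C[5]=5 → dur=5, Σ=51 | A=idle B=compute:t5 [compute-only]

end_cycle[3] = 34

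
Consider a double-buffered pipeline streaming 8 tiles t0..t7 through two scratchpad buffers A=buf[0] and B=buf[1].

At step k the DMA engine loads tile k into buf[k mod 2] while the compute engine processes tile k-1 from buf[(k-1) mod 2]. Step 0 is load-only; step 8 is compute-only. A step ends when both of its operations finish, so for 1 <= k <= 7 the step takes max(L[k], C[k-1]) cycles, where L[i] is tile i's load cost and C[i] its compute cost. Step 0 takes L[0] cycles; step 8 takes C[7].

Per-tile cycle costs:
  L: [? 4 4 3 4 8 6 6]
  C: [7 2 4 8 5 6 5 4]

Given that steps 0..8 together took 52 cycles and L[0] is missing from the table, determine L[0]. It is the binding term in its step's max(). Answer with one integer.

L[0] = 5

step 0 → dur = L[0]=? = L[0]  (unknown; binding)
step 1 → dur = max(L[1]=4, C[0]=7) = 7
step 2 → dur = max(L[2]=4, C[1]=2) = 4
step 3 → dur = max(L[3]=3, C[2]=4) = 4
step 4 → dur = max(L[4]=4, C[3]=8) = 8
step 5 → dur = max(L[5]=8, C[4]=5) = 8
step 6 → dur = max(L[6]=6, C[5]=6) = 6
step 7 → dur = max(L[7]=6, C[6]=5) = 6
step 8 → dur = C[7]=4 = 4
sum of known step durations = 47
dur[0] = total - known = 52 - 47 = 5
L[0] is the binding max in step 0, so L[0] = dur[0] = 5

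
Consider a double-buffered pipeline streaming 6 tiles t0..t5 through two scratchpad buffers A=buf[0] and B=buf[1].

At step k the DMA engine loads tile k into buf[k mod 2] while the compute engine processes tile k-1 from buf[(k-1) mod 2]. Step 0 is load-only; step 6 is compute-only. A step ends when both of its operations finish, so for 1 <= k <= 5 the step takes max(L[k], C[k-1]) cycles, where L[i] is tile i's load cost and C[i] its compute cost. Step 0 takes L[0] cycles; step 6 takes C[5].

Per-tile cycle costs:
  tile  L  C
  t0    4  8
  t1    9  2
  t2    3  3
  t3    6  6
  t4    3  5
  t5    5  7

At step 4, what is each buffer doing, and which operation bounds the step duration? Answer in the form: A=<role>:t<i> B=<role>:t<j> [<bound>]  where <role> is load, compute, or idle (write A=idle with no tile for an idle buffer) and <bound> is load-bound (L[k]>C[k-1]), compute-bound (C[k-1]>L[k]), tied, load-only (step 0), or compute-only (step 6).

  0. 4=4c; end=4; A:t0 B:-
  1. max(9,8)=9c; end=13; A:t0 B:t1
  2. max(3,2)=3c; end=16; A:t2 B:t1
  3. max(6,3)=6c; end=22; A:t2 B:t3
  4. max(3,6)=6c; end=28; A:t4 B:t3
  5. max(5,5)=5c; end=33; A:t4 B:t5
  6. 7=7c; end=40; A:t4 B:t5

step 4: A=load:t4 B=compute:t3 [compute-bound]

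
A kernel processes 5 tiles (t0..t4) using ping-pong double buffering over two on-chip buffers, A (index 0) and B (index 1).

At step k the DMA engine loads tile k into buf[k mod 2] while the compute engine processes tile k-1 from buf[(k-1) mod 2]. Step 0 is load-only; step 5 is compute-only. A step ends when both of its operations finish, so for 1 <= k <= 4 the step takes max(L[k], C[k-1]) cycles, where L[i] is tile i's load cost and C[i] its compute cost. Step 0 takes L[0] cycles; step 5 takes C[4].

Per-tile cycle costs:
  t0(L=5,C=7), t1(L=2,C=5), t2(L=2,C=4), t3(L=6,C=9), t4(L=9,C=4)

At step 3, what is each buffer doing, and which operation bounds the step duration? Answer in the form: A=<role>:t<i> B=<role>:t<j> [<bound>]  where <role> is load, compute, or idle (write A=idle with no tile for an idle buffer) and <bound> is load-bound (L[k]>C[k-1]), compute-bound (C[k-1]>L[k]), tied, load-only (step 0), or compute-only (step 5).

[0] DMA t0→A (5c) ∥ CU idle ⇒ 5c, clock 5
[1] DMA t1→B (2c) ∥ CU A:t0 (7c) ⇒ 7c, clock 12
[2] DMA t2→A (2c) ∥ CU B:t1 (5c) ⇒ 5c, clock 17
[3] DMA t3→B (6c) ∥ CU A:t2 (4c) ⇒ 6c, clock 23
[4] DMA t4→A (9c) ∥ CU B:t3 (9c) ⇒ 9c, clock 32
[5] DMA idle ∥ CU A:t4 (4c) ⇒ 4c, clock 36

step 3: A=compute:t2 B=load:t3 [load-bound]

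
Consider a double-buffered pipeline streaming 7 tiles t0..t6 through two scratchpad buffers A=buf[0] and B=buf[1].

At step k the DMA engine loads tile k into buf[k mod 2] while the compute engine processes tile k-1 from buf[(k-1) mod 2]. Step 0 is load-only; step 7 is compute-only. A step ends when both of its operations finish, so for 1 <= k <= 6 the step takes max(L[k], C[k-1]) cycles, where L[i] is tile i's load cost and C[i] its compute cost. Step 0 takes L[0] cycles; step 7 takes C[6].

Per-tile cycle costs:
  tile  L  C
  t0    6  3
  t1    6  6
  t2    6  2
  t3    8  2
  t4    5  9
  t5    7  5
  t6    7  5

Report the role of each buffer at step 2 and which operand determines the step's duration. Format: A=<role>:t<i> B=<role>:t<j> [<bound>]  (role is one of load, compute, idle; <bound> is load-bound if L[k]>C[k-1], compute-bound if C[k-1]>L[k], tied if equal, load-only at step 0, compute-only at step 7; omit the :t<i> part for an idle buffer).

step 2: A=load:t2 B=compute:t1 [tied]

k=0 load=t0/6c comp=- wait=6 total=6
k=1 load=t1/6c comp=t0/3c wait=6 total=12
k=2 load=t2/6c comp=t1/6c wait=6 total=18
k=3 load=t3/8c comp=t2/2c wait=8 total=26
k=4 load=t4/5c comp=t3/2c wait=5 total=31
k=5 load=t5/7c comp=t4/9c wait=9 total=40
k=6 load=t6/7c comp=t5/5c wait=7 total=47
k=7 load=- comp=t6/5c wait=5 total=52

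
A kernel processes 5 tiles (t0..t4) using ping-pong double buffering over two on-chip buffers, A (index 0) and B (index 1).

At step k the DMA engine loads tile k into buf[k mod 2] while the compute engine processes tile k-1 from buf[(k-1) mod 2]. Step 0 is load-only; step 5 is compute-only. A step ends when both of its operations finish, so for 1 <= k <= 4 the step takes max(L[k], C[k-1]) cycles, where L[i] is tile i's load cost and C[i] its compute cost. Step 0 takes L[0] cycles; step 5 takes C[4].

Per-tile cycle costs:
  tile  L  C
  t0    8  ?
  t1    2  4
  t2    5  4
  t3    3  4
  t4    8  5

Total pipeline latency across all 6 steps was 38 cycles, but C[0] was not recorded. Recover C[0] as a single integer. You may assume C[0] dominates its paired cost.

step 0 → dur = L[0]=8 = 8
step 1 → dur = max(L[1]=2, C[0]=?) = C[0]  (unknown; binding)
step 2 → dur = max(L[2]=5, C[1]=4) = 5
step 3 → dur = max(L[3]=3, C[2]=4) = 4
step 4 → dur = max(L[4]=8, C[3]=4) = 8
step 5 → dur = C[4]=5 = 5
sum of known step durations = 30
dur[1] = total - known = 38 - 30 = 8
C[0] is the binding max in step 1, so C[0] = dur[1] = 8

C[0] = 8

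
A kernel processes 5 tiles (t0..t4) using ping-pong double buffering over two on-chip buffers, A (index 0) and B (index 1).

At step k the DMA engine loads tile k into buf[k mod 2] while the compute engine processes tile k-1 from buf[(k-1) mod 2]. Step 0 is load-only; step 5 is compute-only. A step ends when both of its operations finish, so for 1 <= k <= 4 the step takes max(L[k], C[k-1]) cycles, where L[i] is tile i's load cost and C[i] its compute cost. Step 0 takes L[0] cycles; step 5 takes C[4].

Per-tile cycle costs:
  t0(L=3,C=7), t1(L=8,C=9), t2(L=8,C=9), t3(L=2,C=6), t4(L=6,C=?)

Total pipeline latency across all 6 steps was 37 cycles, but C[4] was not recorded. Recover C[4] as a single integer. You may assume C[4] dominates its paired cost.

C[4] = 2

step 0: dur = L[0]=3 = 3
step 1: dur = max(L[1]=8, C[0]=7) = 8
step 2: dur = max(L[2]=8, C[1]=9) = 9
step 3: dur = max(L[3]=2, C[2]=9) = 9
step 4: dur = max(L[4]=6, C[3]=6) = 6
step 5: dur = C[4]=? = C[4]  (unknown; binding)
sum of known step durations = 35
dur[5] = total - known = 37 - 35 = 2
C[4] is the binding max in step 5, so C[4] = dur[5] = 2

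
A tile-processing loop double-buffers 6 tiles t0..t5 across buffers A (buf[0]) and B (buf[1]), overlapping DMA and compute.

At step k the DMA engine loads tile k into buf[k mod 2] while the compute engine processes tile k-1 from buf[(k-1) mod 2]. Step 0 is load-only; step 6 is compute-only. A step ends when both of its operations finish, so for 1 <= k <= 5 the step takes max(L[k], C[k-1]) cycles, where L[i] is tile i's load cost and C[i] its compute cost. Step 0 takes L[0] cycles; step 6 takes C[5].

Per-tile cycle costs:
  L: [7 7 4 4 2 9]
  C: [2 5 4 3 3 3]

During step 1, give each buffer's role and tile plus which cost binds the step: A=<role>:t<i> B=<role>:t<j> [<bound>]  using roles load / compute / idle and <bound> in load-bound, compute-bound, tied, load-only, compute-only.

step 1: A=compute:t0 B=load:t1 [load-bound]

[0] DMA t0→A (7c) ∥ CU idle ⇒ 7c, clock 7
[1] DMA t1→B (7c) ∥ CU A:t0 (2c) ⇒ 7c, clock 14
[2] DMA t2→A (4c) ∥ CU B:t1 (5c) ⇒ 5c, clock 19
[3] DMA t3→B (4c) ∥ CU A:t2 (4c) ⇒ 4c, clock 23
[4] DMA t4→A (2c) ∥ CU B:t3 (3c) ⇒ 3c, clock 26
[5] DMA t5→B (9c) ∥ CU A:t4 (3c) ⇒ 9c, clock 35
[6] DMA idle ∥ CU B:t5 (3c) ⇒ 3c, clock 38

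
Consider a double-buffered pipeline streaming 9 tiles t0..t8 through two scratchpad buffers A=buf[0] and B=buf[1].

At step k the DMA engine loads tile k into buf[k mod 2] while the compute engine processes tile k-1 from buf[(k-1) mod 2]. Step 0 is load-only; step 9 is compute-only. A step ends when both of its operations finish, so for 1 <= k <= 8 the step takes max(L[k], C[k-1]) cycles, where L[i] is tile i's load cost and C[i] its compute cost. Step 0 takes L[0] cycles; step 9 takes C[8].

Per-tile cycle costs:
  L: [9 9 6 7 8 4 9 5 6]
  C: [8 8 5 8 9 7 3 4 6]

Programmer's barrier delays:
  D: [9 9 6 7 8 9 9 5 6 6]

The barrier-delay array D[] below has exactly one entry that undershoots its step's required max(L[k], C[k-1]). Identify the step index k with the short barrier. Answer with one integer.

hazard at step 2

[0] required=L[0]=9=9 vs D=9 ok
[1] required=max(L[1]=9,C[0]=8)=9 vs D=9 ok
[2] required=max(L[2]=6,C[1]=8)=8 vs D=6 SHORT
[3] required=max(L[3]=7,C[2]=5)=7 vs D=7 ok
[4] required=max(L[4]=8,C[3]=8)=8 vs D=8 ok
[5] required=max(L[5]=4,C[4]=9)=9 vs D=9 ok
[6] required=max(L[6]=9,C[5]=7)=9 vs D=9 ok
[7] required=max(L[7]=5,C[6]=3)=5 vs D=5 ok
[8] required=max(L[8]=6,C[7]=4)=6 vs D=6 ok
[9] required=C[8]=6=6 vs D=6 ok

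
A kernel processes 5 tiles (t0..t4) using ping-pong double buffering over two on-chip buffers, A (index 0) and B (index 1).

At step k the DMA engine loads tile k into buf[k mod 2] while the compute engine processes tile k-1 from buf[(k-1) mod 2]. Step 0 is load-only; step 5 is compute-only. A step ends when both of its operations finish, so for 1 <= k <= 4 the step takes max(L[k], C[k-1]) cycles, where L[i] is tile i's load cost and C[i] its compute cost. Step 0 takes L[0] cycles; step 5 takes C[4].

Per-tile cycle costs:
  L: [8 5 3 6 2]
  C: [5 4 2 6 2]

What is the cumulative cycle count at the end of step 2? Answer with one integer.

end_cycle[2] = 17

step 0: L[0]=8 → dur=8, Σ=8 | A=load:t0 B=idle [load-only]
step 1: L[1]=5 C[0]=5 → dur=5, Σ=13 | A=compute:t0 B=load:t1 [tied]
step 2: L[2]=3 C[1]=4 → dur=4, Σ=17 | A=load:t2 B=compute:t1 [compute-bound]
step 3: L[3]=6 C[2]=2 → dur=6, Σ=23 | A=compute:t2 B=load:t3 [load-bound]
step 4: L[4]=2 C[3]=6 → dur=6, Σ=29 | A=load:t4 B=compute:t3 [compute-bound]
step 5: C[4]=2 → dur=2, Σ=31 | A=compute:t4 B=idle [compute-only]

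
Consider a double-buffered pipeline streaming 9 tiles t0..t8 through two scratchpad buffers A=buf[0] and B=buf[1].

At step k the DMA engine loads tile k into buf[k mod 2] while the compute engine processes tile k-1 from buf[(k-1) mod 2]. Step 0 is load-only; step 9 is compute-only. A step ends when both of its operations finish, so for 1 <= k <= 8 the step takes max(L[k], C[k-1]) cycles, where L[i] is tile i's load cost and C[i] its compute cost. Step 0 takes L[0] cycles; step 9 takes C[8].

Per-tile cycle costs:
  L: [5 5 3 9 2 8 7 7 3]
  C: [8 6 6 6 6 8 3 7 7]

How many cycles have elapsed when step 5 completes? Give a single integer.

step 0: L[0]=5 → dur=5, Σ=5 | A=load:t0 B=idle [load-only]
step 1: L[1]=5 C[0]=8 → dur=8, Σ=13 | A=compute:t0 B=load:t1 [compute-bound]
step 2: L[2]=3 C[1]=6 → dur=6, Σ=19 | A=load:t2 B=compute:t1 [compute-bound]
step 3: L[3]=9 C[2]=6 → dur=9, Σ=28 | A=compute:t2 B=load:t3 [load-bound]
step 4: L[4]=2 C[3]=6 → dur=6, Σ=34 | A=load:t4 B=compute:t3 [compute-bound]
step 5: L[5]=8 C[4]=6 → dur=8, Σ=42 | A=compute:t4 B=load:t5 [load-bound]
step 6: L[6]=7 C[5]=8 → dur=8, Σ=50 | A=load:t6 B=compute:t5 [compute-bound]
step 7: L[7]=7 C[6]=3 → dur=7, Σ=57 | A=compute:t6 B=load:t7 [load-bound]
step 8: L[8]=3 C[7]=7 → dur=7, Σ=64 | A=load:t8 B=compute:t7 [compute-bound]
step 9: C[8]=7 → dur=7, Σ=71 | A=compute:t8 B=idle [compute-only]

end_cycle[5] = 42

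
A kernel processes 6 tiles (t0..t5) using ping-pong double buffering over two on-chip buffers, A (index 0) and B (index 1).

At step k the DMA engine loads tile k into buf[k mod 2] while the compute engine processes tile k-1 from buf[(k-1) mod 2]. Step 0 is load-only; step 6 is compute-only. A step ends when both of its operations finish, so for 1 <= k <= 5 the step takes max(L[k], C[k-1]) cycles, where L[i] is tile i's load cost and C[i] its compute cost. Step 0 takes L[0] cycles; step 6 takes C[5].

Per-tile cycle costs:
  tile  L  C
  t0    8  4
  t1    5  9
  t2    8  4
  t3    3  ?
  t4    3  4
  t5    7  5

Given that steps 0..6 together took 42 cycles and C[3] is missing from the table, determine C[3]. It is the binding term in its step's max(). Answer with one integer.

C[3] = 4

step 0 = dur = L[0]=8 = 8
step 1 = dur = max(L[1]=5, C[0]=4) = 5
step 2 = dur = max(L[2]=8, C[1]=9) = 9
step 3 = dur = max(L[3]=3, C[2]=4) = 4
step 4 = dur = max(L[4]=3, C[3]=?) = C[3]  (unknown; binding)
step 5 = dur = max(L[5]=7, C[4]=4) = 7
step 6 = dur = C[5]=5 = 5
sum of known step durations = 38
dur[4] = total - known = 42 - 38 = 4
C[3] is the binding max in step 4, so C[3] = dur[4] = 4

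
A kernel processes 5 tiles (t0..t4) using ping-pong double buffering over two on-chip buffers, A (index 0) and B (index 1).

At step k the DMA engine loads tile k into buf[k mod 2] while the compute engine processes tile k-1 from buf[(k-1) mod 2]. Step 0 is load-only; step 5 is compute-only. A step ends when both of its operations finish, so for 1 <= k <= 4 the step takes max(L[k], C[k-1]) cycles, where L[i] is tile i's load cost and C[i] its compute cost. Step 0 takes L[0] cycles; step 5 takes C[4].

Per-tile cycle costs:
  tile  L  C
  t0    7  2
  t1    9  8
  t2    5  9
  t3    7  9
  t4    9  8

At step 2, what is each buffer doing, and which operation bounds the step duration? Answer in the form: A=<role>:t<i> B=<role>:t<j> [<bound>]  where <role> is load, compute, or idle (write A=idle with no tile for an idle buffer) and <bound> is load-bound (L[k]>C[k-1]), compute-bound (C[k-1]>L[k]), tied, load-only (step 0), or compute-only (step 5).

k=0 load=t0/7c comp=- wait=7 total=7
k=1 load=t1/9c comp=t0/2c wait=9 total=16
k=2 load=t2/5c comp=t1/8c wait=8 total=24
k=3 load=t3/7c comp=t2/9c wait=9 total=33
k=4 load=t4/9c comp=t3/9c wait=9 total=42
k=5 load=- comp=t4/8c wait=8 total=50

step 2: A=load:t2 B=compute:t1 [compute-bound]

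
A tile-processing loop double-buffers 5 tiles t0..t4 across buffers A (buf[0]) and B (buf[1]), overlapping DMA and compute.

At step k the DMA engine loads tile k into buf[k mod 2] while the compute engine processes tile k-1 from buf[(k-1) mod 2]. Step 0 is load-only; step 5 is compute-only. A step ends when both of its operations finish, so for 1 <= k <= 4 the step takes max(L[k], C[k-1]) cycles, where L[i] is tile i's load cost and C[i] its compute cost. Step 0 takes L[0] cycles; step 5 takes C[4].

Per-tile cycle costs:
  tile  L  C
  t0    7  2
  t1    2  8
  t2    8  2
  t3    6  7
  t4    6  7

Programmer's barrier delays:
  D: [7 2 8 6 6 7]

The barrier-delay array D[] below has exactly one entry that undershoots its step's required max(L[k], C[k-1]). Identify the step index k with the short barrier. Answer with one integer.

hazard at step 4

[0] required=L[0]=7=7 vs D=7 ok
[1] required=max(L[1]=2,C[0]=2)=2 vs D=2 ok
[2] required=max(L[2]=8,C[1]=8)=8 vs D=8 ok
[3] required=max(L[3]=6,C[2]=2)=6 vs D=6 ok
[4] required=max(L[4]=6,C[3]=7)=7 vs D=6 SHORT
[5] required=C[4]=7=7 vs D=7 ok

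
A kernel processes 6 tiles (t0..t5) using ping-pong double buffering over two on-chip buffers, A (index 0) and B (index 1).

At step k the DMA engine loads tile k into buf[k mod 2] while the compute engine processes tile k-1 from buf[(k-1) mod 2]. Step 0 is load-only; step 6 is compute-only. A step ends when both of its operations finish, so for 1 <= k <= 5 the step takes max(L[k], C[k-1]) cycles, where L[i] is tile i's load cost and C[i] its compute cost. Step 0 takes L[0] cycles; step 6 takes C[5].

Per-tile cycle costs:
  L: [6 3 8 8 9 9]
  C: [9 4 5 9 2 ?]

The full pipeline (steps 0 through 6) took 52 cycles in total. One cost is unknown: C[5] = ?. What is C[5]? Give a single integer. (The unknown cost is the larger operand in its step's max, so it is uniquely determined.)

C[5] = 3

step 0 | dur = L[0]=6 = 6
step 1 | dur = max(L[1]=3, C[0]=9) = 9
step 2 | dur = max(L[2]=8, C[1]=4) = 8
step 3 | dur = max(L[3]=8, C[2]=5) = 8
step 4 | dur = max(L[4]=9, C[3]=9) = 9
step 5 | dur = max(L[5]=9, C[4]=2) = 9
step 6 | dur = C[5]=? = C[5]  (unknown; binding)
sum of known step durations = 49
dur[6] = total - known = 52 - 49 = 3
C[5] is the binding max in step 6, so C[5] = dur[6] = 3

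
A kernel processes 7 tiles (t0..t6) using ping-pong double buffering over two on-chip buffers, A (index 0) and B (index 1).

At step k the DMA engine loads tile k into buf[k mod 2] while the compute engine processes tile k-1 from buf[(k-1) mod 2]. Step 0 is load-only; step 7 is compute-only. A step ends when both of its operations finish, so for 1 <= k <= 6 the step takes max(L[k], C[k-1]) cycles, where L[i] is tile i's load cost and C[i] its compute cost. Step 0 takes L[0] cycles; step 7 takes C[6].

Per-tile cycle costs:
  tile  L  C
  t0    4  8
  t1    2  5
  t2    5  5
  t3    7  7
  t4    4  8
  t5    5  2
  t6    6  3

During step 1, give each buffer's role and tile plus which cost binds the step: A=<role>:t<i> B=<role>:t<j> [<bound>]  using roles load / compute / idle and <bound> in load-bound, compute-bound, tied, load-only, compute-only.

step 1: A=compute:t0 B=load:t1 [compute-bound]

step 0: L[0]=4 → dur=4, Σ=4 | A=load:t0 B=idle [load-only]
step 1: L[1]=2 C[0]=8 → dur=8, Σ=12 | A=compute:t0 B=load:t1 [compute-bound]
step 2: L[2]=5 C[1]=5 → dur=5, Σ=17 | A=load:t2 B=compute:t1 [tied]
step 3: L[3]=7 C[2]=5 → dur=7, Σ=24 | A=compute:t2 B=load:t3 [load-bound]
step 4: L[4]=4 C[3]=7 → dur=7, Σ=31 | A=load:t4 B=compute:t3 [compute-bound]
step 5: L[5]=5 C[4]=8 → dur=8, Σ=39 | A=compute:t4 B=load:t5 [compute-bound]
step 6: L[6]=6 C[5]=2 → dur=6, Σ=45 | A=load:t6 B=compute:t5 [load-bound]
step 7: C[6]=3 → dur=3, Σ=48 | A=compute:t6 B=idle [compute-only]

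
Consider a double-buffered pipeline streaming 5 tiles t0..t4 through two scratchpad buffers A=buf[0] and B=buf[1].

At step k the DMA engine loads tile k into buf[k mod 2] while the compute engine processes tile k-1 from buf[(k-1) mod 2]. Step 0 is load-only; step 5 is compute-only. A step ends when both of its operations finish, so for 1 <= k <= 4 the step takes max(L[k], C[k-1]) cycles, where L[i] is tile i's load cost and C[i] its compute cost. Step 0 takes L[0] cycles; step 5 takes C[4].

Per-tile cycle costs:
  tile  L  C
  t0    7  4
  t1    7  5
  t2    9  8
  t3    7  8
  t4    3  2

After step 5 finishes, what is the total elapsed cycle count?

end_cycle[5] = 41

step 0: L[0]=7 → dur=7, Σ=7 | A=load:t0 B=idle [load-only]
step 1: L[1]=7 C[0]=4 → dur=7, Σ=14 | A=compute:t0 B=load:t1 [load-bound]
step 2: L[2]=9 C[1]=5 → dur=9, Σ=23 | A=load:t2 B=compute:t1 [load-bound]
step 3: L[3]=7 C[2]=8 → dur=8, Σ=31 | A=compute:t2 B=load:t3 [compute-bound]
step 4: L[4]=3 C[3]=8 → dur=8, Σ=39 | A=load:t4 B=compute:t3 [compute-bound]
step 5: C[4]=2 → dur=2, Σ=41 | A=compute:t4 B=idle [compute-only]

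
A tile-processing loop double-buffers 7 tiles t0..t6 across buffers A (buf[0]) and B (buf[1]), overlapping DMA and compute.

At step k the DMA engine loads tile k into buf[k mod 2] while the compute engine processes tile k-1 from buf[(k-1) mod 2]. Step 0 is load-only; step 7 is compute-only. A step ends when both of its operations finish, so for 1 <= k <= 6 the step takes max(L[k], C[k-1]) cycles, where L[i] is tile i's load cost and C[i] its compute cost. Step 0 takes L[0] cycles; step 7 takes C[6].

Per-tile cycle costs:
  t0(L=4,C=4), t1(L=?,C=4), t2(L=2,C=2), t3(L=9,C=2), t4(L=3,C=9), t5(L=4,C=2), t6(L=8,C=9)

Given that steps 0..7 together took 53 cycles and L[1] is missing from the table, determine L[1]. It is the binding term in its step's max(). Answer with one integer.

step 0 | dur = L[0]=4 = 4
step 1 | dur = max(L[1]=?, C[0]=4) = L[1]  (unknown; binding)
step 2 | dur = max(L[2]=2, C[1]=4) = 4
step 3 | dur = max(L[3]=9, C[2]=2) = 9
step 4 | dur = max(L[4]=3, C[3]=2) = 3
step 5 | dur = max(L[5]=4, C[4]=9) = 9
step 6 | dur = max(L[6]=8, C[5]=2) = 8
step 7 | dur = C[6]=9 = 9
sum of known step durations = 46
dur[1] = total - known = 53 - 46 = 7
L[1] is the binding max in step 1, so L[1] = dur[1] = 7

L[1] = 7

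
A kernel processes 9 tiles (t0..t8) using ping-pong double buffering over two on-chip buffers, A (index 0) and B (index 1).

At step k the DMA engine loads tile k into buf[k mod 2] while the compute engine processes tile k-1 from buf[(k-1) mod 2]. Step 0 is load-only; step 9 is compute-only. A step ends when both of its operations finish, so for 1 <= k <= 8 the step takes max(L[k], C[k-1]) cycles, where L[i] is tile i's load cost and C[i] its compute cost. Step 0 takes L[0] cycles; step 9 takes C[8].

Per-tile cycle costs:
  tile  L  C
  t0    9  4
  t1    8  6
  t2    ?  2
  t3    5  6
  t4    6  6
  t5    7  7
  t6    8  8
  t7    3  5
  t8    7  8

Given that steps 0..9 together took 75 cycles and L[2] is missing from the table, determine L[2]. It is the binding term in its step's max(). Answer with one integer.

L[2] = 9

step 0 | dur = L[0]=9 = 9
step 1 | dur = max(L[1]=8, C[0]=4) = 8
step 2 | dur = max(L[2]=?, C[1]=6) = L[2]  (unknown; binding)
step 3 | dur = max(L[3]=5, C[2]=2) = 5
step 4 | dur = max(L[4]=6, C[3]=6) = 6
step 5 | dur = max(L[5]=7, C[4]=6) = 7
step 6 | dur = max(L[6]=8, C[5]=7) = 8
step 7 | dur = max(L[7]=3, C[6]=8) = 8
step 8 | dur = max(L[8]=7, C[7]=5) = 7
step 9 | dur = C[8]=8 = 8
sum of known step durations = 66
dur[2] = total - known = 75 - 66 = 9
L[2] is the binding max in step 2, so L[2] = dur[2] = 9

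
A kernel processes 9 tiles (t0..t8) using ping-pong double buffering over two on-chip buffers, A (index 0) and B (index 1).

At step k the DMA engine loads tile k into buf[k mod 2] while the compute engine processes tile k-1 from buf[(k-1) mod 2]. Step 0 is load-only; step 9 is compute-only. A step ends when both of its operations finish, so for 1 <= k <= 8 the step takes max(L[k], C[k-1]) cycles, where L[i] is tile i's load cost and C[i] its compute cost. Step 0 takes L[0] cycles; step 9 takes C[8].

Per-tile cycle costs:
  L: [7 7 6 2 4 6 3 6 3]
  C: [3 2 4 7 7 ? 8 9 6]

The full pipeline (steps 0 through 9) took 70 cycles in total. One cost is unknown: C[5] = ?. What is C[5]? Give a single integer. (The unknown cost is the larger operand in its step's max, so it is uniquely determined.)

C[5] = 9

step 0: dur = L[0]=7 = 7
step 1: dur = max(L[1]=7, C[0]=3) = 7
step 2: dur = max(L[2]=6, C[1]=2) = 6
step 3: dur = max(L[3]=2, C[2]=4) = 4
step 4: dur = max(L[4]=4, C[3]=7) = 7
step 5: dur = max(L[5]=6, C[4]=7) = 7
step 6: dur = max(L[6]=3, C[5]=?) = C[5]  (unknown; binding)
step 7: dur = max(L[7]=6, C[6]=8) = 8
step 8: dur = max(L[8]=3, C[7]=9) = 9
step 9: dur = C[8]=6 = 6
sum of known step durations = 61
dur[6] = total - known = 70 - 61 = 9
C[5] is the binding max in step 6, so C[5] = dur[6] = 9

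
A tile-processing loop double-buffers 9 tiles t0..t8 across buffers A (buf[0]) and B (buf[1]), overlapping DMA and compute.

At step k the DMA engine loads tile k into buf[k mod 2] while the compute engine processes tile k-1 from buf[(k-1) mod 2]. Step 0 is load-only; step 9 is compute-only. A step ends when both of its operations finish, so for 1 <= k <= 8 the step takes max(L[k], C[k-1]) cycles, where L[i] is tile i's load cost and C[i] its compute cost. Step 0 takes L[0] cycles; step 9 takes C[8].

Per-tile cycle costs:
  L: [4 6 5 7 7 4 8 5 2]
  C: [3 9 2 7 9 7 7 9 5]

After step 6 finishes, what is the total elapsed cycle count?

[0] DMA t0→A (4c) ∥ CU idle ⇒ 4c, clock 4
[1] DMA t1→B (6c) ∥ CU A:t0 (3c) ⇒ 6c, clock 10
[2] DMA t2→A (5c) ∥ CU B:t1 (9c) ⇒ 9c, clock 19
[3] DMA t3→B (7c) ∥ CU A:t2 (2c) ⇒ 7c, clock 26
[4] DMA t4→A (7c) ∥ CU B:t3 (7c) ⇒ 7c, clock 33
[5] DMA t5→B (4c) ∥ CU A:t4 (9c) ⇒ 9c, clock 42
[6] DMA t6→A (8c) ∥ CU B:t5 (7c) ⇒ 8c, clock 50
[7] DMA t7→B (5c) ∥ CU A:t6 (7c) ⇒ 7c, clock 57
[8] DMA t8→A (2c) ∥ CU B:t7 (9c) ⇒ 9c, clock 66
[9] DMA idle ∥ CU A:t8 (5c) ⇒ 5c, clock 71

end_cycle[6] = 50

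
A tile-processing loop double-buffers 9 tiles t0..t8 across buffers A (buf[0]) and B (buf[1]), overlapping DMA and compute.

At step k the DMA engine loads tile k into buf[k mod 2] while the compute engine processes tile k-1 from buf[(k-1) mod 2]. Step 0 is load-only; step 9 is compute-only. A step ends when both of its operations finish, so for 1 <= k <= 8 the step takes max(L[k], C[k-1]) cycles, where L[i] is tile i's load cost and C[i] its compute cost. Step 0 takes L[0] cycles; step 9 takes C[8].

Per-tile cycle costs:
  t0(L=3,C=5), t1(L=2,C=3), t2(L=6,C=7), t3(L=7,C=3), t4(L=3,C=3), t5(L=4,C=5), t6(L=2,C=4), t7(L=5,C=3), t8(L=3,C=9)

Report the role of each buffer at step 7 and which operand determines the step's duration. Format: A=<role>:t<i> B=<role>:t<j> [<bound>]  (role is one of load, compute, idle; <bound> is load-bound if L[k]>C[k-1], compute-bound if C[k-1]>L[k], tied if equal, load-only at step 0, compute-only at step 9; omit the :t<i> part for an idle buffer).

step 7: A=compute:t6 B=load:t7 [load-bound]

  0. 3=3c; end=3; A:t0 B:-
  1. max(2,5)=5c; end=8; A:t0 B:t1
  2. max(6,3)=6c; end=14; A:t2 B:t1
  3. max(7,7)=7c; end=21; A:t2 B:t3
  4. max(3,3)=3c; end=24; A:t4 B:t3
  5. max(4,3)=4c; end=28; A:t4 B:t5
  6. max(2,5)=5c; end=33; A:t6 B:t5
  7. max(5,4)=5c; end=38; A:t6 B:t7
  8. max(3,3)=3c; end=41; A:t8 B:t7
  9. 9=9c; end=50; A:t8 B:t7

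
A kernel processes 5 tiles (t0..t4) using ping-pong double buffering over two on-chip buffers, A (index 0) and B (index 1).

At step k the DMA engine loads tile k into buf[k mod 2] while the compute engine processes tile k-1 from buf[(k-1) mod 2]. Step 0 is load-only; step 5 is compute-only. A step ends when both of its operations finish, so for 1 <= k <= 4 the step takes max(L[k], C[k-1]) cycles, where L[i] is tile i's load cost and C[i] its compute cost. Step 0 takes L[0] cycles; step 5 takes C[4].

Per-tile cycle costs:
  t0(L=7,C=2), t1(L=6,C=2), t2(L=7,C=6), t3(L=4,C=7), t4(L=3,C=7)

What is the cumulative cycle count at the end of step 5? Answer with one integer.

k=0 load=t0/7c comp=- wait=7 total=7
k=1 load=t1/6c comp=t0/2c wait=6 total=13
k=2 load=t2/7c comp=t1/2c wait=7 total=20
k=3 load=t3/4c comp=t2/6c wait=6 total=26
k=4 load=t4/3c comp=t3/7c wait=7 total=33
k=5 load=- comp=t4/7c wait=7 total=40

end_cycle[5] = 40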